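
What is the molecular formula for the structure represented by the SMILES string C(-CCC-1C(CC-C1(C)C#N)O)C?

Heavy atoms from the SMILES: 11 C, 1 N, 1 O.
Implicit hydrogens by atom environment:
  5 × C: 2 H each → 10
  2 × C: 3 H each → 6
  2 × C: 1 H each → 2
  2 × C: no H
  1 × N: no H
  1 × O: 1 H
  Total hydrogens = 19.
Molecular formula: C11H19NO

C11H19NO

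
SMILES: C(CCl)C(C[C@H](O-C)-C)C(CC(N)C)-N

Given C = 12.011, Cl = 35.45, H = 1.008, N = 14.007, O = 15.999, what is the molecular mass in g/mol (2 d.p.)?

Molecular formula: C11H25ClN2O.
M = 11×12.011 + 1×35.45 + 25×1.008 + 2×14.007 + 1×15.999 = 236.78 g/mol.

236.78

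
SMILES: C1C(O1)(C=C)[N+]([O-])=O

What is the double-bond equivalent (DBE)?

Molecular formula from the SMILES: C4H5NO3.
DoU = (2C + 2 + N − H − X)/2 = (2·4 + 2 + 1 − 5 − 0)/2 = 6/2 = 3.
(Structurally: 1 ring(s) + 2 π bond(s) = 3.)

3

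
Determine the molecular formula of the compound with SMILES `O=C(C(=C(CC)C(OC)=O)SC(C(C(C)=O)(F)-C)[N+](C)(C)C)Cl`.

C15H24ClFNO4S+

Heavy atoms from the SMILES: 15 C, 1 Cl, 1 F, 1 N, 4 O, 1 S.
Implicit hydrogens by atom environment:
  7 × C: 3 H each → 21
  6 × C: no H
  4 × O: no H
  1 × C: 2 H
  1 × C: 1 H
  1 × Cl: no H
  1 × F: no H
  1 × N (charge +1): no H
  1 × S: no H
  Total hydrogens = 24.
Net charge +1.
Molecular formula: C15H24ClFNO4S+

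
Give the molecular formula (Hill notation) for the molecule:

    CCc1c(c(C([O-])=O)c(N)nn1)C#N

Heavy atoms from the SMILES: 8 C, 4 N, 2 O.
Implicit hydrogens by atom environment:
  4 × C (aromatic): no H
  2 × C: no H
  2 × N (aromatic): no H
  1 × C: 3 H
  1 × C: 2 H
  1 × N: 2 H
  1 × N: no H
  1 × O: no H
  1 × O (charge -1): no H
  Total hydrogens = 7.
Net charge -1.
Molecular formula: C8H7N4O2-

C8H7N4O2-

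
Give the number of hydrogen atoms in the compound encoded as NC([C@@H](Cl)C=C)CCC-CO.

16

Hydrogens are implicit in SMILES; fill each atom to its normal valence:
  5 × C: 2 H each → 10
  3 × C: 1 H each → 3
  1 × Cl: no H
  1 × N: 2 H
  1 × O: 1 H
  Total hydrogens = 16.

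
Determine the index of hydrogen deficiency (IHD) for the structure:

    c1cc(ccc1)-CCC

4

Molecular formula from the SMILES: C9H12.
DoU = (2C + 2 + N − H − X)/2 = (2·9 + 2 + 0 − 12 − 0)/2 = 8/2 = 4.
(Structurally: 1 ring(s) + 3 π bond(s) = 4.)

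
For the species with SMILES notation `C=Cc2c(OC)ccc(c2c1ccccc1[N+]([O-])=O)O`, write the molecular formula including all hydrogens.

Heavy atoms from the SMILES: 15 C, 1 N, 4 O.
Implicit hydrogens by atom environment:
  6 × C (aromatic): 1 H each → 6
  6 × C (aromatic): no H
  2 × O: no H
  1 × C: 3 H
  1 × C: 2 H
  1 × C: 1 H
  1 × N (charge +1): no H
  1 × O: 1 H
  1 × O (charge -1): no H
  Total hydrogens = 13.
Molecular formula: C15H13NO4

C15H13NO4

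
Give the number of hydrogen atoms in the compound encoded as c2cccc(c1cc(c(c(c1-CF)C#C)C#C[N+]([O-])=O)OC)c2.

Hydrogens are implicit in SMILES; fill each atom to its normal valence:
  6 × C (aromatic): 1 H each → 6
  6 × C (aromatic): no H
  3 × C: no H
  2 × O: no H
  1 × C: 3 H
  1 × C: 2 H
  1 × C: 1 H
  1 × F: no H
  1 × N (charge +1): no H
  1 × O (charge -1): no H
  Total hydrogens = 12.

12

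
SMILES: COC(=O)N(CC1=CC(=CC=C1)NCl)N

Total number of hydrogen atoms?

Hydrogens are implicit in SMILES; fill each atom to its normal valence:
  4 × C (aromatic): 1 H each → 4
  2 × C (aromatic): no H
  2 × O: no H
  1 × C: 3 H
  1 × C: 2 H
  1 × C: no H
  1 × Cl: no H
  1 × N: 2 H
  1 × N: 1 H
  1 × N: no H
  Total hydrogens = 12.

12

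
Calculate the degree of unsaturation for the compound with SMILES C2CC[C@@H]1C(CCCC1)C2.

Molecular formula from the SMILES: C10H18.
DoU = (2C + 2 + N − H − X)/2 = (2·10 + 2 + 0 − 18 − 0)/2 = 4/2 = 2.
(Structurally: 2 ring(s) + 0 π bond(s) = 2.)

2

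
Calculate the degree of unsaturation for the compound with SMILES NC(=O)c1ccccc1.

Molecular formula from the SMILES: C7H7NO.
DoU = (2C + 2 + N − H − X)/2 = (2·7 + 2 + 1 − 7 − 0)/2 = 10/2 = 5.
(Structurally: 1 ring(s) + 4 π bond(s) = 5.)

5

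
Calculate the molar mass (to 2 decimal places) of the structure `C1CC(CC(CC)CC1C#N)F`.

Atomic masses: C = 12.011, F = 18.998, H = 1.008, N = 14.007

169.24

Molecular formula: C10H16FN.
M = 10×12.011 + 1×18.998 + 16×1.008 + 1×14.007 = 169.24 g/mol.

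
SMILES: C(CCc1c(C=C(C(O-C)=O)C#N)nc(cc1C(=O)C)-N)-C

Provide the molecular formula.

C16H19N3O3

Heavy atoms from the SMILES: 16 C, 3 N, 3 O.
Implicit hydrogens by atom environment:
  4 × C (aromatic): no H
  4 × C: no H
  3 × C: 3 H each → 9
  3 × C: 2 H each → 6
  3 × O: no H
  1 × C (aromatic): 1 H
  1 × C: 1 H
  1 × N: 2 H
  1 × N (aromatic): no H
  1 × N: no H
  Total hydrogens = 19.
Molecular formula: C16H19N3O3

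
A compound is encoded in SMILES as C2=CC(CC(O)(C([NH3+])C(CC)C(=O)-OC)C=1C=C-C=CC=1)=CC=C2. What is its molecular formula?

Heavy atoms from the SMILES: 20 C, 1 N, 3 O.
Implicit hydrogens by atom environment:
  10 × C (aromatic): 1 H each → 10
  2 × C: 3 H each → 6
  2 × C: 2 H each → 4
  2 × C: 1 H each → 2
  2 × C: no H
  2 × C (aromatic): no H
  2 × O: no H
  1 × N (charge +1): 3 H
  1 × O: 1 H
  Total hydrogens = 26.
Net charge +1.
Molecular formula: C20H26NO3+

C20H26NO3+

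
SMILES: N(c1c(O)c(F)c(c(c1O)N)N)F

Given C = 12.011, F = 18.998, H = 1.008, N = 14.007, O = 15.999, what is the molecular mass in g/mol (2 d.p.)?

191.14

Molecular formula: C6H7F2N3O2.
M = 6×12.011 + 2×18.998 + 7×1.008 + 3×14.007 + 2×15.999 = 191.14 g/mol.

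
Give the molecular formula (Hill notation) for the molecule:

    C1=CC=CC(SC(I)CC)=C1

C9H11IS

Heavy atoms from the SMILES: 9 C, 1 I, 1 S.
Implicit hydrogens by atom environment:
  5 × C (aromatic): 1 H each → 5
  1 × C: 3 H
  1 × C: 2 H
  1 × C: 1 H
  1 × C (aromatic): no H
  1 × I: no H
  1 × S: no H
  Total hydrogens = 11.
Molecular formula: C9H11IS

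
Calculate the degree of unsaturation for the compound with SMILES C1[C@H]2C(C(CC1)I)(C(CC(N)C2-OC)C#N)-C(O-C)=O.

5

Molecular formula from the SMILES: C14H21IN2O3.
DoU = (2C + 2 + N − H − X)/2 = (2·14 + 2 + 2 − 21 − 1)/2 = 10/2 = 5.
(Structurally: 2 ring(s) + 3 π bond(s) = 5.)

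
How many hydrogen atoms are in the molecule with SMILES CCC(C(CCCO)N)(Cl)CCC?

22

Hydrogens are implicit in SMILES; fill each atom to its normal valence:
  6 × C: 2 H each → 12
  2 × C: 3 H each → 6
  1 × C: 1 H
  1 × C: no H
  1 × Cl: no H
  1 × N: 2 H
  1 × O: 1 H
  Total hydrogens = 22.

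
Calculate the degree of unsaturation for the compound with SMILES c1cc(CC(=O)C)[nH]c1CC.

Molecular formula from the SMILES: C9H13NO.
DoU = (2C + 2 + N − H − X)/2 = (2·9 + 2 + 1 − 13 − 0)/2 = 8/2 = 4.
(Structurally: 1 ring(s) + 3 π bond(s) = 4.)

4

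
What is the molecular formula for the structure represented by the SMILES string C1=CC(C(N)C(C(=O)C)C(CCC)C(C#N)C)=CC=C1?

C17H24N2O

Heavy atoms from the SMILES: 17 C, 2 N, 1 O.
Implicit hydrogens by atom environment:
  5 × C (aromatic): 1 H each → 5
  4 × C: 1 H each → 4
  3 × C: 3 H each → 9
  2 × C: 2 H each → 4
  2 × C: no H
  1 × C (aromatic): no H
  1 × N: 2 H
  1 × N: no H
  1 × O: no H
  Total hydrogens = 24.
Molecular formula: C17H24N2O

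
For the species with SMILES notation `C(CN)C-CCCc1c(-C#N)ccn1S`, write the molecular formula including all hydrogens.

Heavy atoms from the SMILES: 11 C, 3 N, 1 S.
Implicit hydrogens by atom environment:
  6 × C: 2 H each → 12
  2 × C (aromatic): 1 H each → 2
  2 × C (aromatic): no H
  1 × C: no H
  1 × N: 2 H
  1 × N (aromatic): no H
  1 × N: no H
  1 × S: 1 H
  Total hydrogens = 17.
Molecular formula: C11H17N3S

C11H17N3S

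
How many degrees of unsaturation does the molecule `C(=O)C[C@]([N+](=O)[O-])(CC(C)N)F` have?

2

Molecular formula from the SMILES: C6H11FN2O3.
DoU = (2C + 2 + N − H − X)/2 = (2·6 + 2 + 2 − 11 − 1)/2 = 4/2 = 2.
(Structurally: 0 ring(s) + 2 π bond(s) = 2.)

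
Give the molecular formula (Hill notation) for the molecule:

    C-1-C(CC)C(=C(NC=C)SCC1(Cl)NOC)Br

Heavy atoms from the SMILES: 1 Br, 11 C, 1 Cl, 2 N, 1 O, 1 S.
Implicit hydrogens by atom environment:
  4 × C: 2 H each → 8
  3 × C: no H
  2 × C: 3 H each → 6
  2 × C: 1 H each → 2
  2 × N: 1 H each → 2
  1 × Br: no H
  1 × Cl: no H
  1 × O: no H
  1 × S: no H
  Total hydrogens = 18.
Molecular formula: C11H18BrClN2OS

C11H18BrClN2OS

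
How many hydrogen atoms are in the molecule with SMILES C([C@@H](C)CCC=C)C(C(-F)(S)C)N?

20

Hydrogens are implicit in SMILES; fill each atom to its normal valence:
  4 × C: 2 H each → 8
  3 × C: 1 H each → 3
  2 × C: 3 H each → 6
  1 × C: no H
  1 × F: no H
  1 × N: 2 H
  1 × S: 1 H
  Total hydrogens = 20.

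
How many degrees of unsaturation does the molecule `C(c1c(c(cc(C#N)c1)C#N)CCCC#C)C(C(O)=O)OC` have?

11

Molecular formula from the SMILES: C17H16N2O3.
DoU = (2C + 2 + N − H − X)/2 = (2·17 + 2 + 2 − 16 − 0)/2 = 22/2 = 11.
(Structurally: 1 ring(s) + 10 π bond(s) = 11.)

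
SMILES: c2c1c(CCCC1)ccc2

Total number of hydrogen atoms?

Hydrogens are implicit in SMILES; fill each atom to its normal valence:
  4 × C: 2 H each → 8
  4 × C (aromatic): 1 H each → 4
  2 × C (aromatic): no H
  Total hydrogens = 12.

12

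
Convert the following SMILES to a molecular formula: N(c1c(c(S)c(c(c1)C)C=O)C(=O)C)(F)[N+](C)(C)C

C13H18FN2O2S+

Heavy atoms from the SMILES: 13 C, 1 F, 2 N, 2 O, 1 S.
Implicit hydrogens by atom environment:
  5 × C: 3 H each → 15
  5 × C (aromatic): no H
  2 × O: no H
  1 × C (aromatic): 1 H
  1 × C: 1 H
  1 × C: no H
  1 × F: no H
  1 × N: no H
  1 × N (charge +1): no H
  1 × S: 1 H
  Total hydrogens = 18.
Net charge +1.
Molecular formula: C13H18FN2O2S+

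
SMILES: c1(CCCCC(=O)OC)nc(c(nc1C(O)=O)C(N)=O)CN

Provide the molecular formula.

C13H18N4O5

Heavy atoms from the SMILES: 13 C, 4 N, 5 O.
Implicit hydrogens by atom environment:
  5 × C: 2 H each → 10
  4 × C (aromatic): no H
  4 × O: no H
  3 × C: no H
  2 × N: 2 H each → 4
  2 × N (aromatic): no H
  1 × C: 3 H
  1 × O: 1 H
  Total hydrogens = 18.
Molecular formula: C13H18N4O5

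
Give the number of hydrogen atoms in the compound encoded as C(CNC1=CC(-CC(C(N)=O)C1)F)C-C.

19

Hydrogens are implicit in SMILES; fill each atom to its normal valence:
  5 × C: 2 H each → 10
  3 × C: 1 H each → 3
  2 × C: no H
  1 × C: 3 H
  1 × F: no H
  1 × N: 2 H
  1 × N: 1 H
  1 × O: no H
  Total hydrogens = 19.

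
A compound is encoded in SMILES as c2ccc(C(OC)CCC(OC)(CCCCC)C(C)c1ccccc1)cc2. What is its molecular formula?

Heavy atoms from the SMILES: 25 C, 2 O.
Implicit hydrogens by atom environment:
  10 × C (aromatic): 1 H each → 10
  6 × C: 2 H each → 12
  4 × C: 3 H each → 12
  2 × C: 1 H each → 2
  2 × C (aromatic): no H
  2 × O: no H
  1 × C: no H
  Total hydrogens = 36.
Molecular formula: C25H36O2

C25H36O2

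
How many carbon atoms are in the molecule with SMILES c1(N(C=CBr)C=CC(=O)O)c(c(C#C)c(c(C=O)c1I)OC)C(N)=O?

16

The symbol for carbon appears 16 times in the SMILES. Lowercase c denotes aromatic carbon and counts toward C.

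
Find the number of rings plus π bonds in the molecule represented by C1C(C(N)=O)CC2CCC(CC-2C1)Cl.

3

Molecular formula from the SMILES: C11H18ClNO.
DoU = (2C + 2 + N − H − X)/2 = (2·11 + 2 + 1 − 18 − 1)/2 = 6/2 = 3.
(Structurally: 2 ring(s) + 1 π bond(s) = 3.)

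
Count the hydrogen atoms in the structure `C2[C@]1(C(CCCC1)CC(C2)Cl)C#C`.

Hydrogens are implicit in SMILES; fill each atom to its normal valence:
  7 × C: 2 H each → 14
  3 × C: 1 H each → 3
  2 × C: no H
  1 × Cl: no H
  Total hydrogens = 17.

17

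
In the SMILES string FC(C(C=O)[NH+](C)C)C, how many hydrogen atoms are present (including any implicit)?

Hydrogens are implicit in SMILES; fill each atom to its normal valence:
  3 × C: 3 H each → 9
  3 × C: 1 H each → 3
  1 × F: no H
  1 × N (charge +1): 1 H
  1 × O: no H
  Total hydrogens = 13.

13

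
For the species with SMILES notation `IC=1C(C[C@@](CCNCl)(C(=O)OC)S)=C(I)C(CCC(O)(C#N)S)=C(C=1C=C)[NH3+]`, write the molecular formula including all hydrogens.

Heavy atoms from the SMILES: 18 C, 1 Cl, 2 I, 3 N, 3 O, 2 S.
Implicit hydrogens by atom environment:
  6 × C: 2 H each → 12
  6 × C (aromatic): no H
  4 × C: no H
  2 × I: no H
  2 × O: no H
  2 × S: 1 H each → 2
  1 × C: 3 H
  1 × C: 1 H
  1 × Cl: no H
  1 × N (charge +1): 3 H
  1 × N: 1 H
  1 × N: no H
  1 × O: 1 H
  Total hydrogens = 23.
Net charge +1.
Molecular formula: C18H23ClI2N3O3S2+

C18H23ClI2N3O3S2+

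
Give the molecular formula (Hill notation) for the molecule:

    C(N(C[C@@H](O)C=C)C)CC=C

Heavy atoms from the SMILES: 9 C, 1 N, 1 O.
Implicit hydrogens by atom environment:
  5 × C: 2 H each → 10
  3 × C: 1 H each → 3
  1 × C: 3 H
  1 × N: no H
  1 × O: 1 H
  Total hydrogens = 17.
Molecular formula: C9H17NO

C9H17NO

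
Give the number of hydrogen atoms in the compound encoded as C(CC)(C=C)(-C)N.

Hydrogens are implicit in SMILES; fill each atom to its normal valence:
  2 × C: 3 H each → 6
  2 × C: 2 H each → 4
  1 × C: 1 H
  1 × C: no H
  1 × N: 2 H
  Total hydrogens = 13.

13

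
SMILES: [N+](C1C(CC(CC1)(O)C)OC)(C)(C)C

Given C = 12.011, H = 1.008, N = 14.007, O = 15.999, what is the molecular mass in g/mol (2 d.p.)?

202.32

Molecular formula: C11H24NO2+.
M = 11×12.011 + 24×1.008 + 1×14.007 + 2×15.999 = 202.32 g/mol.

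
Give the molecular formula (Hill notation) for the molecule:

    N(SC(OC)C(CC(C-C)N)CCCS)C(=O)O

C11H24N2O3S2

Heavy atoms from the SMILES: 11 C, 2 N, 3 O, 2 S.
Implicit hydrogens by atom environment:
  5 × C: 2 H each → 10
  3 × C: 1 H each → 3
  2 × C: 3 H each → 6
  2 × O: no H
  1 × C: no H
  1 × N: 2 H
  1 × N: 1 H
  1 × O: 1 H
  1 × S: 1 H
  1 × S: no H
  Total hydrogens = 24.
Molecular formula: C11H24N2O3S2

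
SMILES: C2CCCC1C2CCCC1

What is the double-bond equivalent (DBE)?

Molecular formula from the SMILES: C10H18.
DoU = (2C + 2 + N − H − X)/2 = (2·10 + 2 + 0 − 18 − 0)/2 = 4/2 = 2.
(Structurally: 2 ring(s) + 0 π bond(s) = 2.)

2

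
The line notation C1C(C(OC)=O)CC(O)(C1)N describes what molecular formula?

C7H13NO3

Heavy atoms from the SMILES: 7 C, 1 N, 3 O.
Implicit hydrogens by atom environment:
  3 × C: 2 H each → 6
  2 × C: no H
  2 × O: no H
  1 × C: 3 H
  1 × C: 1 H
  1 × N: 2 H
  1 × O: 1 H
  Total hydrogens = 13.
Molecular formula: C7H13NO3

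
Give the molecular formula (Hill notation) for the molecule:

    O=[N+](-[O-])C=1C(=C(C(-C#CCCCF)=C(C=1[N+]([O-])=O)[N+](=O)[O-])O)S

C11H8FN3O7S

Heavy atoms from the SMILES: 11 C, 1 F, 3 N, 7 O, 1 S.
Implicit hydrogens by atom environment:
  6 × C (aromatic): no H
  3 × C: 2 H each → 6
  3 × N (charge +1): no H
  3 × O: no H
  3 × O (charge -1): no H
  2 × C: no H
  1 × F: no H
  1 × O: 1 H
  1 × S: 1 H
  Total hydrogens = 8.
Molecular formula: C11H8FN3O7S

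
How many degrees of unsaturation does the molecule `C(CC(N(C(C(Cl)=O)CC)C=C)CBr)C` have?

Molecular formula from the SMILES: C11H19BrClNO.
DoU = (2C + 2 + N − H − X)/2 = (2·11 + 2 + 1 − 19 − 2)/2 = 4/2 = 2.
(Structurally: 0 ring(s) + 2 π bond(s) = 2.)

2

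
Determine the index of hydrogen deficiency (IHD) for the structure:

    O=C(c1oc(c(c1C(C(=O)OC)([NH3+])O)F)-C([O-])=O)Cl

Molecular formula from the SMILES: C9H7ClFNO7.
DoU = (2C + 2 + N − H − X)/2 = (2·9 + 2 + 1 − 7 − 2)/2 = 12/2 = 6.
(Structurally: 1 ring(s) + 5 π bond(s) = 6.)

6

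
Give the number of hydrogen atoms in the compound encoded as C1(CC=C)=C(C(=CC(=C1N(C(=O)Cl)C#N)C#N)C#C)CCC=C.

Hydrogens are implicit in SMILES; fill each atom to its normal valence:
  5 × C: 2 H each → 10
  5 × C (aromatic): no H
  4 × C: no H
  3 × C: 1 H each → 3
  3 × N: no H
  1 × C (aromatic): 1 H
  1 × Cl: no H
  1 × O: no H
  Total hydrogens = 14.

14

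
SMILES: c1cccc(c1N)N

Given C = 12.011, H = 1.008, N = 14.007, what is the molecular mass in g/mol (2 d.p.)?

Molecular formula: C6H8N2.
M = 6×12.011 + 8×1.008 + 2×14.007 = 108.14 g/mol.

108.14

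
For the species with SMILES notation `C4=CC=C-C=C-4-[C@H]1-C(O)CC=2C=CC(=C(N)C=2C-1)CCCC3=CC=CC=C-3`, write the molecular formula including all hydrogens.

C25H27NO

Heavy atoms from the SMILES: 25 C, 1 N, 1 O.
Implicit hydrogens by atom environment:
  12 × C (aromatic): 1 H each → 12
  6 × C (aromatic): no H
  5 × C: 2 H each → 10
  2 × C: 1 H each → 2
  1 × N: 2 H
  1 × O: 1 H
  Total hydrogens = 27.
Molecular formula: C25H27NO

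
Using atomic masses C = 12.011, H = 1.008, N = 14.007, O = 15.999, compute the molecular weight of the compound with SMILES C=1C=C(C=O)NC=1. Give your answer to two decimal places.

Molecular formula: C5H5NO.
M = 5×12.011 + 5×1.008 + 1×14.007 + 1×15.999 = 95.10 g/mol.

95.10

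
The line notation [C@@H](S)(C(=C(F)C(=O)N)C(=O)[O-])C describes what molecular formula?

C6H7FNO3S-

Heavy atoms from the SMILES: 6 C, 1 F, 1 N, 3 O, 1 S.
Implicit hydrogens by atom environment:
  4 × C: no H
  2 × O: no H
  1 × C: 3 H
  1 × C: 1 H
  1 × F: no H
  1 × N: 2 H
  1 × O (charge -1): no H
  1 × S: 1 H
  Total hydrogens = 7.
Net charge -1.
Molecular formula: C6H7FNO3S-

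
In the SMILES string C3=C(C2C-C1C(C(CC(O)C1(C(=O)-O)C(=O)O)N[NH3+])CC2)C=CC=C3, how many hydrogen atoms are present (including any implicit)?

25

Hydrogens are implicit in SMILES; fill each atom to its normal valence:
  5 × C: 1 H each → 5
  5 × C (aromatic): 1 H each → 5
  4 × C: 2 H each → 8
  3 × C: no H
  3 × O: 1 H each → 3
  2 × O: no H
  1 × C (aromatic): no H
  1 × N (charge +1): 3 H
  1 × N: 1 H
  Total hydrogens = 25.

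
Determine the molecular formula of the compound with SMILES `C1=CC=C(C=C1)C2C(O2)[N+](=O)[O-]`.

Heavy atoms from the SMILES: 8 C, 1 N, 3 O.
Implicit hydrogens by atom environment:
  5 × C (aromatic): 1 H each → 5
  2 × C: 1 H each → 2
  2 × O: no H
  1 × C (aromatic): no H
  1 × N (charge +1): no H
  1 × O (charge -1): no H
  Total hydrogens = 7.
Molecular formula: C8H7NO3

C8H7NO3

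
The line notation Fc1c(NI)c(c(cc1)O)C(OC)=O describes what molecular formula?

C8H7FINO3

Heavy atoms from the SMILES: 8 C, 1 F, 1 I, 1 N, 3 O.
Implicit hydrogens by atom environment:
  4 × C (aromatic): no H
  2 × C (aromatic): 1 H each → 2
  2 × O: no H
  1 × C: 3 H
  1 × C: no H
  1 × F: no H
  1 × I: no H
  1 × N: 1 H
  1 × O: 1 H
  Total hydrogens = 7.
Molecular formula: C8H7FINO3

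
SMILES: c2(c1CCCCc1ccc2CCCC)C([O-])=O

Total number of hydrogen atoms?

Hydrogens are implicit in SMILES; fill each atom to its normal valence:
  7 × C: 2 H each → 14
  4 × C (aromatic): no H
  2 × C (aromatic): 1 H each → 2
  1 × C: 3 H
  1 × C: no H
  1 × O: no H
  1 × O (charge -1): no H
  Total hydrogens = 19.

19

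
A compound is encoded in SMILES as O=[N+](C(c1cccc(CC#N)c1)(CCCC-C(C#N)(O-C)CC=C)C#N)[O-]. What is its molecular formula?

Heavy atoms from the SMILES: 20 C, 4 N, 3 O.
Implicit hydrogens by atom environment:
  7 × C: 2 H each → 14
  5 × C: no H
  4 × C (aromatic): 1 H each → 4
  3 × N: no H
  2 × C (aromatic): no H
  2 × O: no H
  1 × C: 3 H
  1 × C: 1 H
  1 × N (charge +1): no H
  1 × O (charge -1): no H
  Total hydrogens = 22.
Molecular formula: C20H22N4O3

C20H22N4O3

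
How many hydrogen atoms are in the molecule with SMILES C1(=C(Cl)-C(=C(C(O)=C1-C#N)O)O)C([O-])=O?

Hydrogens are implicit in SMILES; fill each atom to its normal valence:
  6 × C (aromatic): no H
  3 × O: 1 H each → 3
  2 × C: no H
  1 × Cl: no H
  1 × N: no H
  1 × O: no H
  1 × O (charge -1): no H
  Total hydrogens = 3.

3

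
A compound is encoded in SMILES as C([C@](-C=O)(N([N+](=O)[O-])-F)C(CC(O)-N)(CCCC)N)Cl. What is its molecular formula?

Heavy atoms from the SMILES: 10 C, 1 Cl, 1 F, 4 N, 4 O.
Implicit hydrogens by atom environment:
  5 × C: 2 H each → 10
  2 × C: 1 H each → 2
  2 × C: no H
  2 × N: 2 H each → 4
  2 × O: no H
  1 × C: 3 H
  1 × Cl: no H
  1 × F: no H
  1 × N: no H
  1 × N (charge +1): no H
  1 × O: 1 H
  1 × O (charge -1): no H
  Total hydrogens = 20.
Molecular formula: C10H20ClFN4O4

C10H20ClFN4O4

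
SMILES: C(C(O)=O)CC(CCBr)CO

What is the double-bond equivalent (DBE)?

1

Molecular formula from the SMILES: C7H13BrO3.
DoU = (2C + 2 + N − H − X)/2 = (2·7 + 2 + 0 − 13 − 1)/2 = 2/2 = 1.
(Structurally: 0 ring(s) + 1 π bond(s) = 1.)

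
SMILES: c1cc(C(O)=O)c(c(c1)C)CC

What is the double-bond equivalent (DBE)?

5

Molecular formula from the SMILES: C10H12O2.
DoU = (2C + 2 + N − H − X)/2 = (2·10 + 2 + 0 − 12 − 0)/2 = 10/2 = 5.
(Structurally: 1 ring(s) + 4 π bond(s) = 5.)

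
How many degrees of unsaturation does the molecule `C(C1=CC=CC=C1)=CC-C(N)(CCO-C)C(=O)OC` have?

Molecular formula from the SMILES: C15H21NO3.
DoU = (2C + 2 + N − H − X)/2 = (2·15 + 2 + 1 − 21 − 0)/2 = 12/2 = 6.
(Structurally: 1 ring(s) + 5 π bond(s) = 6.)

6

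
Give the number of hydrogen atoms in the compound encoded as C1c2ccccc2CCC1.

12

Hydrogens are implicit in SMILES; fill each atom to its normal valence:
  4 × C: 2 H each → 8
  4 × C (aromatic): 1 H each → 4
  2 × C (aromatic): no H
  Total hydrogens = 12.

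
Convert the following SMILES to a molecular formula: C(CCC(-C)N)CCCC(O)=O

C9H19NO2

Heavy atoms from the SMILES: 9 C, 1 N, 2 O.
Implicit hydrogens by atom environment:
  6 × C: 2 H each → 12
  1 × C: 3 H
  1 × C: 1 H
  1 × C: no H
  1 × N: 2 H
  1 × O: 1 H
  1 × O: no H
  Total hydrogens = 19.
Molecular formula: C9H19NO2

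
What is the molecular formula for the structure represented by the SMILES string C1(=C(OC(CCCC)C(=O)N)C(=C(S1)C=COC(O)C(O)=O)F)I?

C14H17FINO6S

Heavy atoms from the SMILES: 14 C, 1 F, 1 I, 1 N, 6 O, 1 S.
Implicit hydrogens by atom environment:
  4 × C: 1 H each → 4
  4 × C (aromatic): no H
  4 × O: no H
  3 × C: 2 H each → 6
  2 × C: no H
  2 × O: 1 H each → 2
  1 × C: 3 H
  1 × F: no H
  1 × I: no H
  1 × N: 2 H
  1 × S (aromatic): no H
  Total hydrogens = 17.
Molecular formula: C14H17FINO6S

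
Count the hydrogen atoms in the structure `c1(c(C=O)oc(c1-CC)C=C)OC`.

Hydrogens are implicit in SMILES; fill each atom to its normal valence:
  4 × C (aromatic): no H
  2 × C: 3 H each → 6
  2 × C: 2 H each → 4
  2 × C: 1 H each → 2
  2 × O: no H
  1 × O (aromatic): no H
  Total hydrogens = 12.

12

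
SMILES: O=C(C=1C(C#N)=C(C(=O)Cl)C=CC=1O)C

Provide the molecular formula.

C10H6ClNO3

Heavy atoms from the SMILES: 10 C, 1 Cl, 1 N, 3 O.
Implicit hydrogens by atom environment:
  4 × C (aromatic): no H
  3 × C: no H
  2 × C (aromatic): 1 H each → 2
  2 × O: no H
  1 × C: 3 H
  1 × Cl: no H
  1 × N: no H
  1 × O: 1 H
  Total hydrogens = 6.
Molecular formula: C10H6ClNO3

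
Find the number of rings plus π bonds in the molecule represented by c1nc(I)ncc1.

Molecular formula from the SMILES: C4H3IN2.
DoU = (2C + 2 + N − H − X)/2 = (2·4 + 2 + 2 − 3 − 1)/2 = 8/2 = 4.
(Structurally: 1 ring(s) + 3 π bond(s) = 4.)

4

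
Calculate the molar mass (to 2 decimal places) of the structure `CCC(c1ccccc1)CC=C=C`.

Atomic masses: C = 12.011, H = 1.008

Molecular formula: C13H16.
M = 13×12.011 + 16×1.008 = 172.27 g/mol.

172.27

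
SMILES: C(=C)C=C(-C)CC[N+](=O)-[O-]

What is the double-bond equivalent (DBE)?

Molecular formula from the SMILES: C7H11NO2.
DoU = (2C + 2 + N − H − X)/2 = (2·7 + 2 + 1 − 11 − 0)/2 = 6/2 = 3.
(Structurally: 0 ring(s) + 3 π bond(s) = 3.)

3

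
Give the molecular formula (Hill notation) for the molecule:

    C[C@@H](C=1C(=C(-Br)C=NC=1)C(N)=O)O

Heavy atoms from the SMILES: 1 Br, 8 C, 2 N, 2 O.
Implicit hydrogens by atom environment:
  3 × C (aromatic): no H
  2 × C (aromatic): 1 H each → 2
  1 × Br: no H
  1 × C: 3 H
  1 × C: 1 H
  1 × C: no H
  1 × N: 2 H
  1 × N (aromatic): no H
  1 × O: 1 H
  1 × O: no H
  Total hydrogens = 9.
Molecular formula: C8H9BrN2O2

C8H9BrN2O2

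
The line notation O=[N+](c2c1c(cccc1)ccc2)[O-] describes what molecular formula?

C10H7NO2

Heavy atoms from the SMILES: 10 C, 1 N, 2 O.
Implicit hydrogens by atom environment:
  7 × C (aromatic): 1 H each → 7
  3 × C (aromatic): no H
  1 × N (charge +1): no H
  1 × O: no H
  1 × O (charge -1): no H
  Total hydrogens = 7.
Molecular formula: C10H7NO2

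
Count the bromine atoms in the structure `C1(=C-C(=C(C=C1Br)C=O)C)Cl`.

1

The symbol for bromine appears 1 time in the SMILES.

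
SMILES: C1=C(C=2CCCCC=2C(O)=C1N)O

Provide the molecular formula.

C10H13NO2

Heavy atoms from the SMILES: 10 C, 1 N, 2 O.
Implicit hydrogens by atom environment:
  5 × C (aromatic): no H
  4 × C: 2 H each → 8
  2 × O: 1 H each → 2
  1 × C (aromatic): 1 H
  1 × N: 2 H
  Total hydrogens = 13.
Molecular formula: C10H13NO2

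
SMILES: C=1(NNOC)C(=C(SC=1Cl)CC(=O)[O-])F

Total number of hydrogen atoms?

7

Hydrogens are implicit in SMILES; fill each atom to its normal valence:
  4 × C (aromatic): no H
  2 × N: 1 H each → 2
  2 × O: no H
  1 × C: 3 H
  1 × C: 2 H
  1 × C: no H
  1 × Cl: no H
  1 × F: no H
  1 × O (charge -1): no H
  1 × S (aromatic): no H
  Total hydrogens = 7.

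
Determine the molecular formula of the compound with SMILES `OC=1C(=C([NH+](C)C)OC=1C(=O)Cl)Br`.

C7H8BrClNO3+

Heavy atoms from the SMILES: 1 Br, 7 C, 1 Cl, 1 N, 3 O.
Implicit hydrogens by atom environment:
  4 × C (aromatic): no H
  2 × C: 3 H each → 6
  1 × Br: no H
  1 × C: no H
  1 × Cl: no H
  1 × N (charge +1): 1 H
  1 × O: 1 H
  1 × O (aromatic): no H
  1 × O: no H
  Total hydrogens = 8.
Net charge +1.
Molecular formula: C7H8BrClNO3+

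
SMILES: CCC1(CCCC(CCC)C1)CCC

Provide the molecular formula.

Heavy atoms from the SMILES: 14 C.
Implicit hydrogens by atom environment:
  9 × C: 2 H each → 18
  3 × C: 3 H each → 9
  1 × C: 1 H
  1 × C: no H
  Total hydrogens = 28.
Molecular formula: C14H28

C14H28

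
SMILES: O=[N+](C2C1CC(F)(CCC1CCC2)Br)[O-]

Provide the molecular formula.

Heavy atoms from the SMILES: 1 Br, 10 C, 1 F, 1 N, 2 O.
Implicit hydrogens by atom environment:
  6 × C: 2 H each → 12
  3 × C: 1 H each → 3
  1 × Br: no H
  1 × C: no H
  1 × F: no H
  1 × N (charge +1): no H
  1 × O: no H
  1 × O (charge -1): no H
  Total hydrogens = 15.
Molecular formula: C10H15BrFNO2

C10H15BrFNO2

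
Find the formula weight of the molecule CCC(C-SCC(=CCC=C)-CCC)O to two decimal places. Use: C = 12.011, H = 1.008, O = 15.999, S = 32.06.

Molecular formula: C13H24OS.
M = 13×12.011 + 24×1.008 + 1×15.999 + 1×32.06 = 228.39 g/mol.

228.39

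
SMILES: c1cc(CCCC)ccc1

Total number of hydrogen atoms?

Hydrogens are implicit in SMILES; fill each atom to its normal valence:
  5 × C (aromatic): 1 H each → 5
  3 × C: 2 H each → 6
  1 × C: 3 H
  1 × C (aromatic): no H
  Total hydrogens = 14.

14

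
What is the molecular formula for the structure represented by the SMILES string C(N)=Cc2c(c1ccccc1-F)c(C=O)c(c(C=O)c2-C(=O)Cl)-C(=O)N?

C18H12ClFN2O4

Heavy atoms from the SMILES: 18 C, 1 Cl, 1 F, 2 N, 4 O.
Implicit hydrogens by atom environment:
  8 × C (aromatic): no H
  4 × C (aromatic): 1 H each → 4
  4 × C: 1 H each → 4
  4 × O: no H
  2 × C: no H
  2 × N: 2 H each → 4
  1 × Cl: no H
  1 × F: no H
  Total hydrogens = 12.
Molecular formula: C18H12ClFN2O4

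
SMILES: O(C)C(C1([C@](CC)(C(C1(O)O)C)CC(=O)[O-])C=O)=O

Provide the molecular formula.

Heavy atoms from the SMILES: 12 C, 7 O.
Implicit hydrogens by atom environment:
  5 × C: no H
  4 × O: no H
  3 × C: 3 H each → 9
  2 × C: 2 H each → 4
  2 × C: 1 H each → 2
  2 × O: 1 H each → 2
  1 × O (charge -1): no H
  Total hydrogens = 17.
Net charge -1.
Molecular formula: C12H17O7-

C12H17O7-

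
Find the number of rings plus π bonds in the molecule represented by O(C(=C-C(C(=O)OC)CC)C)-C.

2

Molecular formula from the SMILES: C9H16O3.
DoU = (2C + 2 + N − H − X)/2 = (2·9 + 2 + 0 − 16 − 0)/2 = 4/2 = 2.
(Structurally: 0 ring(s) + 2 π bond(s) = 2.)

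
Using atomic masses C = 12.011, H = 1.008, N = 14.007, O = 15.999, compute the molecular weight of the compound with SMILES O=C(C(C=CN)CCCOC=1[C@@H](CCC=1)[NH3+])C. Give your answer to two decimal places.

239.34

Molecular formula: C13H23N2O2+.
M = 13×12.011 + 23×1.008 + 2×14.007 + 2×15.999 = 239.34 g/mol.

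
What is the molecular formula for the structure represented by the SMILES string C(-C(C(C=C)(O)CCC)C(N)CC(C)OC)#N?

Heavy atoms from the SMILES: 13 C, 2 N, 2 O.
Implicit hydrogens by atom environment:
  4 × C: 2 H each → 8
  4 × C: 1 H each → 4
  3 × C: 3 H each → 9
  2 × C: no H
  1 × N: 2 H
  1 × N: no H
  1 × O: 1 H
  1 × O: no H
  Total hydrogens = 24.
Molecular formula: C13H24N2O2

C13H24N2O2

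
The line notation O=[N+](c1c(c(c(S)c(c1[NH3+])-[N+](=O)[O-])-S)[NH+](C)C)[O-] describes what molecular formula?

[C8H12N4O4S2]2+

Heavy atoms from the SMILES: 8 C, 4 N, 4 O, 2 S.
Implicit hydrogens by atom environment:
  6 × C (aromatic): no H
  2 × C: 3 H each → 6
  2 × N (charge +1): no H
  2 × O: no H
  2 × O (charge -1): no H
  2 × S: 1 H each → 2
  1 × N (charge +1): 3 H
  1 × N (charge +1): 1 H
  Total hydrogens = 12.
Net charge +2.
Molecular formula: [C8H12N4O4S2]2+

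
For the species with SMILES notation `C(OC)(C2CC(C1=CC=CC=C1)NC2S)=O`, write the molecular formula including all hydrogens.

C12H15NO2S

Heavy atoms from the SMILES: 12 C, 1 N, 2 O, 1 S.
Implicit hydrogens by atom environment:
  5 × C (aromatic): 1 H each → 5
  3 × C: 1 H each → 3
  2 × O: no H
  1 × C: 3 H
  1 × C: 2 H
  1 × C: no H
  1 × C (aromatic): no H
  1 × N: 1 H
  1 × S: 1 H
  Total hydrogens = 15.
Molecular formula: C12H15NO2S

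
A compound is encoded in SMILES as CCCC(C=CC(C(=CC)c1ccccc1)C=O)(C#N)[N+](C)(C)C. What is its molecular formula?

C21H29N2O+

Heavy atoms from the SMILES: 21 C, 2 N, 1 O.
Implicit hydrogens by atom environment:
  5 × C: 3 H each → 15
  5 × C: 1 H each → 5
  5 × C (aromatic): 1 H each → 5
  3 × C: no H
  2 × C: 2 H each → 4
  1 × C (aromatic): no H
  1 × N: no H
  1 × N (charge +1): no H
  1 × O: no H
  Total hydrogens = 29.
Net charge +1.
Molecular formula: C21H29N2O+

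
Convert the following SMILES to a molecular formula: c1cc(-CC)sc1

Heavy atoms from the SMILES: 6 C, 1 S.
Implicit hydrogens by atom environment:
  3 × C (aromatic): 1 H each → 3
  1 × C: 3 H
  1 × C: 2 H
  1 × C (aromatic): no H
  1 × S (aromatic): no H
  Total hydrogens = 8.
Molecular formula: C6H8S

C6H8S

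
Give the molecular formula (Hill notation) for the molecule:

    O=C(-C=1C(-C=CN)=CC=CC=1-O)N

Heavy atoms from the SMILES: 9 C, 2 N, 2 O.
Implicit hydrogens by atom environment:
  3 × C (aromatic): 1 H each → 3
  3 × C (aromatic): no H
  2 × C: 1 H each → 2
  2 × N: 2 H each → 4
  1 × C: no H
  1 × O: 1 H
  1 × O: no H
  Total hydrogens = 10.
Molecular formula: C9H10N2O2

C9H10N2O2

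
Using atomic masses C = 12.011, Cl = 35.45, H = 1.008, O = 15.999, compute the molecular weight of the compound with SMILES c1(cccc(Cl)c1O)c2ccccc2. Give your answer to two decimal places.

Molecular formula: C12H9ClO.
M = 12×12.011 + 1×35.45 + 9×1.008 + 1×15.999 = 204.65 g/mol.

204.65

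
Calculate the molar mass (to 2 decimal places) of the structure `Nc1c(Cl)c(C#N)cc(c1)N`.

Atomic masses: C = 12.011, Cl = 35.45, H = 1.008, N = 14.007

167.60

Molecular formula: C7H6ClN3.
M = 7×12.011 + 1×35.45 + 6×1.008 + 3×14.007 = 167.60 g/mol.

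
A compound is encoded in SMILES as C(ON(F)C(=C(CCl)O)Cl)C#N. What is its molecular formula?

C5H5Cl2FN2O2

Heavy atoms from the SMILES: 5 C, 2 Cl, 1 F, 2 N, 2 O.
Implicit hydrogens by atom environment:
  3 × C: no H
  2 × C: 2 H each → 4
  2 × Cl: no H
  2 × N: no H
  1 × F: no H
  1 × O: 1 H
  1 × O: no H
  Total hydrogens = 5.
Molecular formula: C5H5Cl2FN2O2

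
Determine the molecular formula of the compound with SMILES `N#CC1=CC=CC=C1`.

C7H5N

Heavy atoms from the SMILES: 7 C, 1 N.
Implicit hydrogens by atom environment:
  5 × C (aromatic): 1 H each → 5
  1 × C (aromatic): no H
  1 × C: no H
  1 × N: no H
  Total hydrogens = 5.
Molecular formula: C7H5N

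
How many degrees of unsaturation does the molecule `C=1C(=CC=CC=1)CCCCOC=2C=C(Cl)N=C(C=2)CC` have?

8

Molecular formula from the SMILES: C17H20ClNO.
DoU = (2C + 2 + N − H − X)/2 = (2·17 + 2 + 1 − 20 − 1)/2 = 16/2 = 8.
(Structurally: 2 ring(s) + 6 π bond(s) = 8.)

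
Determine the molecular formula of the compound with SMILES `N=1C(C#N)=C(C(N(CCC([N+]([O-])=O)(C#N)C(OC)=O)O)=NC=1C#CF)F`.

C13H8F2N6O5

Heavy atoms from the SMILES: 13 C, 2 F, 6 N, 5 O.
Implicit hydrogens by atom environment:
  6 × C: no H
  4 × C (aromatic): no H
  3 × N: no H
  3 × O: no H
  2 × C: 2 H each → 4
  2 × F: no H
  2 × N (aromatic): no H
  1 × C: 3 H
  1 × N (charge +1): no H
  1 × O: 1 H
  1 × O (charge -1): no H
  Total hydrogens = 8.
Molecular formula: C13H8F2N6O5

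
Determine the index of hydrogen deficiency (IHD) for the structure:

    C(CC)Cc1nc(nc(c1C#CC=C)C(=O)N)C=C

Molecular formula from the SMILES: C15H17N3O.
DoU = (2C + 2 + N − H − X)/2 = (2·15 + 2 + 3 − 17 − 0)/2 = 18/2 = 9.
(Structurally: 1 ring(s) + 8 π bond(s) = 9.)

9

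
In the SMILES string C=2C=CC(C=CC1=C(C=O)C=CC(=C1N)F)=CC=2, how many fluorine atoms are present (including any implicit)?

The symbol for fluorine appears 1 time in the SMILES.

1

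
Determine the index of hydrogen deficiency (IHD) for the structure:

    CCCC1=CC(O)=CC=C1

Molecular formula from the SMILES: C9H12O.
DoU = (2C + 2 + N − H − X)/2 = (2·9 + 2 + 0 − 12 − 0)/2 = 8/2 = 4.
(Structurally: 1 ring(s) + 3 π bond(s) = 4.)

4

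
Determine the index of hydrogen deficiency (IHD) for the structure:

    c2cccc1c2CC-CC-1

5

Molecular formula from the SMILES: C10H12.
DoU = (2C + 2 + N − H − X)/2 = (2·10 + 2 + 0 − 12 − 0)/2 = 10/2 = 5.
(Structurally: 2 ring(s) + 3 π bond(s) = 5.)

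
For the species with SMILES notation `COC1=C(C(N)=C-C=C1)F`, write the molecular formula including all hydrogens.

C7H8FNO

Heavy atoms from the SMILES: 7 C, 1 F, 1 N, 1 O.
Implicit hydrogens by atom environment:
  3 × C (aromatic): 1 H each → 3
  3 × C (aromatic): no H
  1 × C: 3 H
  1 × F: no H
  1 × N: 2 H
  1 × O: no H
  Total hydrogens = 8.
Molecular formula: C7H8FNO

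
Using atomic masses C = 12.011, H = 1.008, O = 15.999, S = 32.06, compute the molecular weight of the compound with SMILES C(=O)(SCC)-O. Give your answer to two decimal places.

106.14

Molecular formula: C3H6O2S.
M = 3×12.011 + 6×1.008 + 2×15.999 + 1×32.06 = 106.14 g/mol.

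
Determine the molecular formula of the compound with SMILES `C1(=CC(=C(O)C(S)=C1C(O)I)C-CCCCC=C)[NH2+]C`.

C15H23INO2S+

Heavy atoms from the SMILES: 15 C, 1 I, 1 N, 2 O, 1 S.
Implicit hydrogens by atom environment:
  6 × C: 2 H each → 12
  5 × C (aromatic): no H
  2 × C: 1 H each → 2
  2 × O: 1 H each → 2
  1 × C: 3 H
  1 × C (aromatic): 1 H
  1 × I: no H
  1 × N (charge +1): 2 H
  1 × S: 1 H
  Total hydrogens = 23.
Net charge +1.
Molecular formula: C15H23INO2S+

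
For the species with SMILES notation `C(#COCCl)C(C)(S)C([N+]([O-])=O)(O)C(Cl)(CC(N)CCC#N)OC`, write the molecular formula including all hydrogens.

C13H19Cl2N3O5S

Heavy atoms from the SMILES: 13 C, 2 Cl, 3 N, 5 O, 1 S.
Implicit hydrogens by atom environment:
  6 × C: no H
  4 × C: 2 H each → 8
  3 × O: no H
  2 × C: 3 H each → 6
  2 × Cl: no H
  1 × C: 1 H
  1 × N: 2 H
  1 × N (charge +1): no H
  1 × N: no H
  1 × O: 1 H
  1 × O (charge -1): no H
  1 × S: 1 H
  Total hydrogens = 19.
Molecular formula: C13H19Cl2N3O5S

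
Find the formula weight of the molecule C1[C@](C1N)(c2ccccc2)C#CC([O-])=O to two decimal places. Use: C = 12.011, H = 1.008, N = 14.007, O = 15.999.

Molecular formula: C12H10NO2-.
M = 12×12.011 + 10×1.008 + 1×14.007 + 2×15.999 = 200.22 g/mol.

200.22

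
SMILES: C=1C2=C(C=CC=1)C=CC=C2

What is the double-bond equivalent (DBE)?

Molecular formula from the SMILES: C10H8.
DoU = (2C + 2 + N − H − X)/2 = (2·10 + 2 + 0 − 8 − 0)/2 = 14/2 = 7.
(Structurally: 2 ring(s) + 5 π bond(s) = 7.)

7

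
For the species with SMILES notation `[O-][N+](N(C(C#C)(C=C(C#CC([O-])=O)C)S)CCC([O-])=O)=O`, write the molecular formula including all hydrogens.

Heavy atoms from the SMILES: 12 C, 2 N, 6 O, 1 S.
Implicit hydrogens by atom environment:
  7 × C: no H
  3 × O: no H
  3 × O (charge -1): no H
  2 × C: 2 H each → 4
  2 × C: 1 H each → 2
  1 × C: 3 H
  1 × N: no H
  1 × N (charge +1): no H
  1 × S: 1 H
  Total hydrogens = 10.
Net charge -2.
Molecular formula: [C12H10N2O6S]2-

[C12H10N2O6S]2-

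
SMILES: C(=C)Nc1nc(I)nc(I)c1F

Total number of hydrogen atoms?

4

Hydrogens are implicit in SMILES; fill each atom to its normal valence:
  4 × C (aromatic): no H
  2 × I: no H
  2 × N (aromatic): no H
  1 × C: 2 H
  1 × C: 1 H
  1 × F: no H
  1 × N: 1 H
  Total hydrogens = 4.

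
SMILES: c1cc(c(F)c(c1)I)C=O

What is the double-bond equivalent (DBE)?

Molecular formula from the SMILES: C7H4FIO.
DoU = (2C + 2 + N − H − X)/2 = (2·7 + 2 + 0 − 4 − 2)/2 = 10/2 = 5.
(Structurally: 1 ring(s) + 4 π bond(s) = 5.)

5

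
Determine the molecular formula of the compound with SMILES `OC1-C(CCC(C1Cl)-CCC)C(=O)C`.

Heavy atoms from the SMILES: 11 C, 1 Cl, 2 O.
Implicit hydrogens by atom environment:
  4 × C: 2 H each → 8
  4 × C: 1 H each → 4
  2 × C: 3 H each → 6
  1 × C: no H
  1 × Cl: no H
  1 × O: 1 H
  1 × O: no H
  Total hydrogens = 19.
Molecular formula: C11H19ClO2

C11H19ClO2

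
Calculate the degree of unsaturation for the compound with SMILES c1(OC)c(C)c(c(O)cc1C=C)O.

Molecular formula from the SMILES: C10H12O3.
DoU = (2C + 2 + N − H − X)/2 = (2·10 + 2 + 0 − 12 − 0)/2 = 10/2 = 5.
(Structurally: 1 ring(s) + 4 π bond(s) = 5.)

5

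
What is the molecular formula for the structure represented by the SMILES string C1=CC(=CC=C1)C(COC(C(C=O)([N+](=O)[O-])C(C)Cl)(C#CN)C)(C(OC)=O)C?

Heavy atoms from the SMILES: 19 C, 1 Cl, 2 N, 6 O.
Implicit hydrogens by atom environment:
  6 × C: no H
  5 × C (aromatic): 1 H each → 5
  5 × O: no H
  4 × C: 3 H each → 12
  2 × C: 1 H each → 2
  1 × C: 2 H
  1 × C (aromatic): no H
  1 × Cl: no H
  1 × N: 2 H
  1 × N (charge +1): no H
  1 × O (charge -1): no H
  Total hydrogens = 23.
Molecular formula: C19H23ClN2O6

C19H23ClN2O6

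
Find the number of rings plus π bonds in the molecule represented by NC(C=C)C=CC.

Molecular formula from the SMILES: C6H11N.
DoU = (2C + 2 + N − H − X)/2 = (2·6 + 2 + 1 − 11 − 0)/2 = 4/2 = 2.
(Structurally: 0 ring(s) + 2 π bond(s) = 2.)

2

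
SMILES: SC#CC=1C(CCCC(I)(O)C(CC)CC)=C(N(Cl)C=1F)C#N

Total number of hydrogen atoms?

19

Hydrogens are implicit in SMILES; fill each atom to its normal valence:
  5 × C: 2 H each → 10
  4 × C (aromatic): no H
  4 × C: no H
  2 × C: 3 H each → 6
  1 × C: 1 H
  1 × Cl: no H
  1 × F: no H
  1 × I: no H
  1 × N (aromatic): no H
  1 × N: no H
  1 × O: 1 H
  1 × S: 1 H
  Total hydrogens = 19.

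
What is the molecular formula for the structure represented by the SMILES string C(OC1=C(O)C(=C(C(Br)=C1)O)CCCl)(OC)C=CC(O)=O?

C13H14BrClO6

Heavy atoms from the SMILES: 1 Br, 13 C, 1 Cl, 6 O.
Implicit hydrogens by atom environment:
  5 × C (aromatic): no H
  3 × C: 1 H each → 3
  3 × O: 1 H each → 3
  3 × O: no H
  2 × C: 2 H each → 4
  1 × Br: no H
  1 × C: 3 H
  1 × C (aromatic): 1 H
  1 × C: no H
  1 × Cl: no H
  Total hydrogens = 14.
Molecular formula: C13H14BrClO6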